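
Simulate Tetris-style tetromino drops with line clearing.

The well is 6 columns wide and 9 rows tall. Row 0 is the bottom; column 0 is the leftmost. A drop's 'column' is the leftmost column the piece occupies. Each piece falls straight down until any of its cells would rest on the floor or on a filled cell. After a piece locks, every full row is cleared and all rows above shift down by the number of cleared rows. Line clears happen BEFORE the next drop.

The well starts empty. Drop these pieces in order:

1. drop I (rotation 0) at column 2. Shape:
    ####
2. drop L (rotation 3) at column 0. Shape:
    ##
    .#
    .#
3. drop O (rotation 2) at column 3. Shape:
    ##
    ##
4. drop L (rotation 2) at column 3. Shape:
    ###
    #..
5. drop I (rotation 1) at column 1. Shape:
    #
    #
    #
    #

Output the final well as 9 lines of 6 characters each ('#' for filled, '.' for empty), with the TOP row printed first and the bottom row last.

Drop 1: I rot0 at col 2 lands with bottom-row=0; cleared 0 line(s) (total 0); column heights now [0 0 1 1 1 1], max=1
Drop 2: L rot3 at col 0 lands with bottom-row=0; cleared 0 line(s) (total 0); column heights now [3 3 1 1 1 1], max=3
Drop 3: O rot2 at col 3 lands with bottom-row=1; cleared 0 line(s) (total 0); column heights now [3 3 1 3 3 1], max=3
Drop 4: L rot2 at col 3 lands with bottom-row=3; cleared 0 line(s) (total 0); column heights now [3 3 1 5 5 5], max=5
Drop 5: I rot1 at col 1 lands with bottom-row=3; cleared 0 line(s) (total 0); column heights now [3 7 1 5 5 5], max=7

Answer: ......
......
.#....
.#....
.#.###
.#.#..
##.##.
.#.##.
.#####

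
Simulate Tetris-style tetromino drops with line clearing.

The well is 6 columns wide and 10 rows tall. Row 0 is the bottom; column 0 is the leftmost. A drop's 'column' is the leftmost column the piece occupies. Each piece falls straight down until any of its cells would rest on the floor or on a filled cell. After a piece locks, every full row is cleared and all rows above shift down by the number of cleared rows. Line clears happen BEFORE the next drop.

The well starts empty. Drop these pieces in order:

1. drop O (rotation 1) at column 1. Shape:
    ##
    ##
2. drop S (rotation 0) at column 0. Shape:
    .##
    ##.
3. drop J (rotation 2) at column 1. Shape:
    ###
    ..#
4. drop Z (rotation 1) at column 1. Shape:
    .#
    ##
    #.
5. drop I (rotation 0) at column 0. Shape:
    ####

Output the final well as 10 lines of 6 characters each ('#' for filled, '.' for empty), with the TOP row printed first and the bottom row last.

Answer: ......
####..
..#...
.##...
.#....
.###..
.###..
##....
.##...
.##...

Derivation:
Drop 1: O rot1 at col 1 lands with bottom-row=0; cleared 0 line(s) (total 0); column heights now [0 2 2 0 0 0], max=2
Drop 2: S rot0 at col 0 lands with bottom-row=2; cleared 0 line(s) (total 0); column heights now [3 4 4 0 0 0], max=4
Drop 3: J rot2 at col 1 lands with bottom-row=3; cleared 0 line(s) (total 0); column heights now [3 5 5 5 0 0], max=5
Drop 4: Z rot1 at col 1 lands with bottom-row=5; cleared 0 line(s) (total 0); column heights now [3 7 8 5 0 0], max=8
Drop 5: I rot0 at col 0 lands with bottom-row=8; cleared 0 line(s) (total 0); column heights now [9 9 9 9 0 0], max=9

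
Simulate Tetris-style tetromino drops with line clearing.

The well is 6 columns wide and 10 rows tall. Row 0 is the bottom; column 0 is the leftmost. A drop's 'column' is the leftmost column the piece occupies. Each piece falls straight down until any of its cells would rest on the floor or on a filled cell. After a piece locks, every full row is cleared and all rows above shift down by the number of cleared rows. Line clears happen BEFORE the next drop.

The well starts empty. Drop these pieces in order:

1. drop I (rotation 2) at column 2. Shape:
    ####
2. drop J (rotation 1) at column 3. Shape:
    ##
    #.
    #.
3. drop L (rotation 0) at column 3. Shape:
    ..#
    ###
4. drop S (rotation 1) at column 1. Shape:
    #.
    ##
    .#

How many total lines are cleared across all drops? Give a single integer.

Answer: 0

Derivation:
Drop 1: I rot2 at col 2 lands with bottom-row=0; cleared 0 line(s) (total 0); column heights now [0 0 1 1 1 1], max=1
Drop 2: J rot1 at col 3 lands with bottom-row=1; cleared 0 line(s) (total 0); column heights now [0 0 1 4 4 1], max=4
Drop 3: L rot0 at col 3 lands with bottom-row=4; cleared 0 line(s) (total 0); column heights now [0 0 1 5 5 6], max=6
Drop 4: S rot1 at col 1 lands with bottom-row=1; cleared 0 line(s) (total 0); column heights now [0 4 3 5 5 6], max=6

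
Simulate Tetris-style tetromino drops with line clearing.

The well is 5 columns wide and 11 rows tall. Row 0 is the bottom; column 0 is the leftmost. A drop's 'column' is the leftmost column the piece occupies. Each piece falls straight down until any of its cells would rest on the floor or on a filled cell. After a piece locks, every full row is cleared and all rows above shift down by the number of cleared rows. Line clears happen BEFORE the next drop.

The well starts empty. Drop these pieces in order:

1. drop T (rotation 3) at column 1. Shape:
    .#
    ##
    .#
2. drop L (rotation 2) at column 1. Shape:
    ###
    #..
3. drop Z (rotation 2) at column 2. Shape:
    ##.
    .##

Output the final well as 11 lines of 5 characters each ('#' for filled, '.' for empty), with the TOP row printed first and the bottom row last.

Drop 1: T rot3 at col 1 lands with bottom-row=0; cleared 0 line(s) (total 0); column heights now [0 2 3 0 0], max=3
Drop 2: L rot2 at col 1 lands with bottom-row=2; cleared 0 line(s) (total 0); column heights now [0 4 4 4 0], max=4
Drop 3: Z rot2 at col 2 lands with bottom-row=4; cleared 0 line(s) (total 0); column heights now [0 4 6 6 5], max=6

Answer: .....
.....
.....
.....
.....
..##.
...##
.###.
.##..
.##..
..#..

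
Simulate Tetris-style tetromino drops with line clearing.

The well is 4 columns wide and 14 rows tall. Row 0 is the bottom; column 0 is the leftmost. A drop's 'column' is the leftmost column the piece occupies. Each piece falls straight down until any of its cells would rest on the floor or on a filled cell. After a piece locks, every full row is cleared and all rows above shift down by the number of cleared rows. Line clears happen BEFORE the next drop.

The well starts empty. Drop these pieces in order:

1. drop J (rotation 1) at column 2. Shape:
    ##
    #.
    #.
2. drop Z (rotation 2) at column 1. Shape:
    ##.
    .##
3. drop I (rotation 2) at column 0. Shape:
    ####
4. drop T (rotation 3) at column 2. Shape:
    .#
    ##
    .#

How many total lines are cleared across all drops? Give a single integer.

Drop 1: J rot1 at col 2 lands with bottom-row=0; cleared 0 line(s) (total 0); column heights now [0 0 3 3], max=3
Drop 2: Z rot2 at col 1 lands with bottom-row=3; cleared 0 line(s) (total 0); column heights now [0 5 5 4], max=5
Drop 3: I rot2 at col 0 lands with bottom-row=5; cleared 1 line(s) (total 1); column heights now [0 5 5 4], max=5
Drop 4: T rot3 at col 2 lands with bottom-row=4; cleared 0 line(s) (total 1); column heights now [0 5 6 7], max=7

Answer: 1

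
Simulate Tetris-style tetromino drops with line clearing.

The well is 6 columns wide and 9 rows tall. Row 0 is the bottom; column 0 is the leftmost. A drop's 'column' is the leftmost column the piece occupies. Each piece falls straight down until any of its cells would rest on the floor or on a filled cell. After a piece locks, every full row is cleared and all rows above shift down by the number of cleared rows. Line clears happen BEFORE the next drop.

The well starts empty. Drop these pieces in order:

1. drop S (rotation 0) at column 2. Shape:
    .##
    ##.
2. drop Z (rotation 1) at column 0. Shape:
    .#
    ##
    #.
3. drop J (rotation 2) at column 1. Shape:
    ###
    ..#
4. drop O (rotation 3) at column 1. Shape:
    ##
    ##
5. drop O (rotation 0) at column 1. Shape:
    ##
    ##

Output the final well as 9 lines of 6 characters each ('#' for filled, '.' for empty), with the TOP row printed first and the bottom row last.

Drop 1: S rot0 at col 2 lands with bottom-row=0; cleared 0 line(s) (total 0); column heights now [0 0 1 2 2 0], max=2
Drop 2: Z rot1 at col 0 lands with bottom-row=0; cleared 0 line(s) (total 0); column heights now [2 3 1 2 2 0], max=3
Drop 3: J rot2 at col 1 lands with bottom-row=2; cleared 0 line(s) (total 0); column heights now [2 4 4 4 2 0], max=4
Drop 4: O rot3 at col 1 lands with bottom-row=4; cleared 0 line(s) (total 0); column heights now [2 6 6 4 2 0], max=6
Drop 5: O rot0 at col 1 lands with bottom-row=6; cleared 0 line(s) (total 0); column heights now [2 8 8 4 2 0], max=8

Answer: ......
.##...
.##...
.##...
.##...
.###..
.#.#..
##.##.
#.##..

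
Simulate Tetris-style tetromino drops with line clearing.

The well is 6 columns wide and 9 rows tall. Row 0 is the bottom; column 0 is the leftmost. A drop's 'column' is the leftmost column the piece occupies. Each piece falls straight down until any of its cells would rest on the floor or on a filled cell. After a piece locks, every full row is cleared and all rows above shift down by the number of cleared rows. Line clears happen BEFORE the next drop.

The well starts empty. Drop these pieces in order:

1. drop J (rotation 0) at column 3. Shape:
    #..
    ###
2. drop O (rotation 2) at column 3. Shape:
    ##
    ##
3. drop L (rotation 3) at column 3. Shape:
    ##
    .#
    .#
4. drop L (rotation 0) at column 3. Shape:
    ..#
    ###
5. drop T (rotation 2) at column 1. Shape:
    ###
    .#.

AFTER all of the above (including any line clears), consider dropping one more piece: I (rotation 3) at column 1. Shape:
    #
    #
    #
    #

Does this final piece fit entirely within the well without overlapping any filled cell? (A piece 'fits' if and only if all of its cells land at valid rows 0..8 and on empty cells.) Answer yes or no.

Drop 1: J rot0 at col 3 lands with bottom-row=0; cleared 0 line(s) (total 0); column heights now [0 0 0 2 1 1], max=2
Drop 2: O rot2 at col 3 lands with bottom-row=2; cleared 0 line(s) (total 0); column heights now [0 0 0 4 4 1], max=4
Drop 3: L rot3 at col 3 lands with bottom-row=4; cleared 0 line(s) (total 0); column heights now [0 0 0 7 7 1], max=7
Drop 4: L rot0 at col 3 lands with bottom-row=7; cleared 0 line(s) (total 0); column heights now [0 0 0 8 8 9], max=9
Drop 5: T rot2 at col 1 lands with bottom-row=7; cleared 0 line(s) (total 0); column heights now [0 9 9 9 8 9], max=9
Test piece I rot3 at col 1 (width 1): heights before test = [0 9 9 9 8 9]; fits = False

Answer: no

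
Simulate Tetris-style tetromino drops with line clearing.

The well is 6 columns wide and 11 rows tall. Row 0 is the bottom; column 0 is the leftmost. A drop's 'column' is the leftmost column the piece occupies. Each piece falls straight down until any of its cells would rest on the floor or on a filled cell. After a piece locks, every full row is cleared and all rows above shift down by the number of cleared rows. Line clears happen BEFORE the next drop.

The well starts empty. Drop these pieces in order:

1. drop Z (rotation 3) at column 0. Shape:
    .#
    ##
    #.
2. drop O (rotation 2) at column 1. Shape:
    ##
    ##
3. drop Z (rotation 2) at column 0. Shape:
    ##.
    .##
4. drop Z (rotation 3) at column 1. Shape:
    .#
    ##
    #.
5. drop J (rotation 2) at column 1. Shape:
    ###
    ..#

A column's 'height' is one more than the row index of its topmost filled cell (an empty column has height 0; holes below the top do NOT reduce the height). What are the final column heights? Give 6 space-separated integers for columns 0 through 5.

Answer: 7 11 11 11 0 0

Derivation:
Drop 1: Z rot3 at col 0 lands with bottom-row=0; cleared 0 line(s) (total 0); column heights now [2 3 0 0 0 0], max=3
Drop 2: O rot2 at col 1 lands with bottom-row=3; cleared 0 line(s) (total 0); column heights now [2 5 5 0 0 0], max=5
Drop 3: Z rot2 at col 0 lands with bottom-row=5; cleared 0 line(s) (total 0); column heights now [7 7 6 0 0 0], max=7
Drop 4: Z rot3 at col 1 lands with bottom-row=7; cleared 0 line(s) (total 0); column heights now [7 9 10 0 0 0], max=10
Drop 5: J rot2 at col 1 lands with bottom-row=9; cleared 0 line(s) (total 0); column heights now [7 11 11 11 0 0], max=11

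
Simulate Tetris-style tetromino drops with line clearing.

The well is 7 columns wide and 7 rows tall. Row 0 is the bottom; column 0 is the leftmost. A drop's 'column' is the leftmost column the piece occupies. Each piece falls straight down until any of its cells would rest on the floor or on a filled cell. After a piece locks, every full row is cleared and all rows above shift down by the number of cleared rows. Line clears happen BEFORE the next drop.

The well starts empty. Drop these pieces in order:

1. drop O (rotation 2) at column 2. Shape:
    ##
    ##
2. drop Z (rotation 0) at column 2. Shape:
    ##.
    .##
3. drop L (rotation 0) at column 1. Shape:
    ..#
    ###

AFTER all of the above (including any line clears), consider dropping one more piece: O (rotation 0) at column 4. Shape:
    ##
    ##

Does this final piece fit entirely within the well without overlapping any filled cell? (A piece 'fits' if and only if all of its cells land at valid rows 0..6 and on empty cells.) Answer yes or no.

Drop 1: O rot2 at col 2 lands with bottom-row=0; cleared 0 line(s) (total 0); column heights now [0 0 2 2 0 0 0], max=2
Drop 2: Z rot0 at col 2 lands with bottom-row=2; cleared 0 line(s) (total 0); column heights now [0 0 4 4 3 0 0], max=4
Drop 3: L rot0 at col 1 lands with bottom-row=4; cleared 0 line(s) (total 0); column heights now [0 5 5 6 3 0 0], max=6
Test piece O rot0 at col 4 (width 2): heights before test = [0 5 5 6 3 0 0]; fits = True

Answer: yes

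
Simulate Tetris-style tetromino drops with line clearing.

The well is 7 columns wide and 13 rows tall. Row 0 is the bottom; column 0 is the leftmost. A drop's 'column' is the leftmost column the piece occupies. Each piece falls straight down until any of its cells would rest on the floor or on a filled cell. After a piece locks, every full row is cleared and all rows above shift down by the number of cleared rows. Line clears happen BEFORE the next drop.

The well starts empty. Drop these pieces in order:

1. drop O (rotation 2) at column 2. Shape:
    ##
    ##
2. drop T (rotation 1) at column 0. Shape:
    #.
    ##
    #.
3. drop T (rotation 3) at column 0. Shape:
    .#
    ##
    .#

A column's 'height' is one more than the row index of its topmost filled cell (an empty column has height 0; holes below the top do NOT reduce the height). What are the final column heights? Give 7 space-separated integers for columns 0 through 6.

Drop 1: O rot2 at col 2 lands with bottom-row=0; cleared 0 line(s) (total 0); column heights now [0 0 2 2 0 0 0], max=2
Drop 2: T rot1 at col 0 lands with bottom-row=0; cleared 0 line(s) (total 0); column heights now [3 2 2 2 0 0 0], max=3
Drop 3: T rot3 at col 0 lands with bottom-row=2; cleared 0 line(s) (total 0); column heights now [4 5 2 2 0 0 0], max=5

Answer: 4 5 2 2 0 0 0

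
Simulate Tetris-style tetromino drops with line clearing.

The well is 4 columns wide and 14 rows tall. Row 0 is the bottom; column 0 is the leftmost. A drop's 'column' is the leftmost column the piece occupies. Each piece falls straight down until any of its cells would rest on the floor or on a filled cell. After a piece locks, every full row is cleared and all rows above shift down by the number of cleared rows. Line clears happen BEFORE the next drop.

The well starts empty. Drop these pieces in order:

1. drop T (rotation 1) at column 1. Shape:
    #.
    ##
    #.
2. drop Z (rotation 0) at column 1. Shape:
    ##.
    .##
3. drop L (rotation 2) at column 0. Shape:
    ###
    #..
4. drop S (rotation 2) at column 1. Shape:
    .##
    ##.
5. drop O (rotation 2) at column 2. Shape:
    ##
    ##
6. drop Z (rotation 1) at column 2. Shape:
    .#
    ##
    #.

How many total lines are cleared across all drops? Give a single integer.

Drop 1: T rot1 at col 1 lands with bottom-row=0; cleared 0 line(s) (total 0); column heights now [0 3 2 0], max=3
Drop 2: Z rot0 at col 1 lands with bottom-row=2; cleared 0 line(s) (total 0); column heights now [0 4 4 3], max=4
Drop 3: L rot2 at col 0 lands with bottom-row=3; cleared 0 line(s) (total 0); column heights now [5 5 5 3], max=5
Drop 4: S rot2 at col 1 lands with bottom-row=5; cleared 0 line(s) (total 0); column heights now [5 6 7 7], max=7
Drop 5: O rot2 at col 2 lands with bottom-row=7; cleared 0 line(s) (total 0); column heights now [5 6 9 9], max=9
Drop 6: Z rot1 at col 2 lands with bottom-row=9; cleared 0 line(s) (total 0); column heights now [5 6 11 12], max=12

Answer: 0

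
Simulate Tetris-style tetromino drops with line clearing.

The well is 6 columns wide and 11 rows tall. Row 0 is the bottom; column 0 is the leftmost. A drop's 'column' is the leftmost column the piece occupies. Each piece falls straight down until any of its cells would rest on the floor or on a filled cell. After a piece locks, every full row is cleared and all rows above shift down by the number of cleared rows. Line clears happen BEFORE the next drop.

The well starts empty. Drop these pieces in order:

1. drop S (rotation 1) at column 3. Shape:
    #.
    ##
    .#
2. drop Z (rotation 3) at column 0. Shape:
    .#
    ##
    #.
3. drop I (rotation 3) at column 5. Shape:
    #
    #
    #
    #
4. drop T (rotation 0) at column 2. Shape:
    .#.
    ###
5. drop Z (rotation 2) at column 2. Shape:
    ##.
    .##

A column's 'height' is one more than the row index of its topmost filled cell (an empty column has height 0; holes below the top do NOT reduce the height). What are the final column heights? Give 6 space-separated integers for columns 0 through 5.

Answer: 2 3 7 7 6 4

Derivation:
Drop 1: S rot1 at col 3 lands with bottom-row=0; cleared 0 line(s) (total 0); column heights now [0 0 0 3 2 0], max=3
Drop 2: Z rot3 at col 0 lands with bottom-row=0; cleared 0 line(s) (total 0); column heights now [2 3 0 3 2 0], max=3
Drop 3: I rot3 at col 5 lands with bottom-row=0; cleared 0 line(s) (total 0); column heights now [2 3 0 3 2 4], max=4
Drop 4: T rot0 at col 2 lands with bottom-row=3; cleared 0 line(s) (total 0); column heights now [2 3 4 5 4 4], max=5
Drop 5: Z rot2 at col 2 lands with bottom-row=5; cleared 0 line(s) (total 0); column heights now [2 3 7 7 6 4], max=7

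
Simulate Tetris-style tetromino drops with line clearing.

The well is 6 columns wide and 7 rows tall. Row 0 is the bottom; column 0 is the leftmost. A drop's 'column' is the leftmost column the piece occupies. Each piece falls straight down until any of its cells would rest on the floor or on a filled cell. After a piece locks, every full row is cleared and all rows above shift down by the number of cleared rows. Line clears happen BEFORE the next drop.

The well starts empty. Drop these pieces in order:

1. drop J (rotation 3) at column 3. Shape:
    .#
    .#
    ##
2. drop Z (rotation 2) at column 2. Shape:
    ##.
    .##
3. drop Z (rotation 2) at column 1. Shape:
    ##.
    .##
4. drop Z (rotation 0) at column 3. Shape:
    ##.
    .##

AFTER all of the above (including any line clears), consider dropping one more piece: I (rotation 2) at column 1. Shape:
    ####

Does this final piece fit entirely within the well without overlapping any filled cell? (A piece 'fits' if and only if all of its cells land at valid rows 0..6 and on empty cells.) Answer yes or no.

Answer: no

Derivation:
Drop 1: J rot3 at col 3 lands with bottom-row=0; cleared 0 line(s) (total 0); column heights now [0 0 0 1 3 0], max=3
Drop 2: Z rot2 at col 2 lands with bottom-row=3; cleared 0 line(s) (total 0); column heights now [0 0 5 5 4 0], max=5
Drop 3: Z rot2 at col 1 lands with bottom-row=5; cleared 0 line(s) (total 0); column heights now [0 7 7 6 4 0], max=7
Drop 4: Z rot0 at col 3 lands with bottom-row=5; cleared 0 line(s) (total 0); column heights now [0 7 7 7 7 6], max=7
Test piece I rot2 at col 1 (width 4): heights before test = [0 7 7 7 7 6]; fits = False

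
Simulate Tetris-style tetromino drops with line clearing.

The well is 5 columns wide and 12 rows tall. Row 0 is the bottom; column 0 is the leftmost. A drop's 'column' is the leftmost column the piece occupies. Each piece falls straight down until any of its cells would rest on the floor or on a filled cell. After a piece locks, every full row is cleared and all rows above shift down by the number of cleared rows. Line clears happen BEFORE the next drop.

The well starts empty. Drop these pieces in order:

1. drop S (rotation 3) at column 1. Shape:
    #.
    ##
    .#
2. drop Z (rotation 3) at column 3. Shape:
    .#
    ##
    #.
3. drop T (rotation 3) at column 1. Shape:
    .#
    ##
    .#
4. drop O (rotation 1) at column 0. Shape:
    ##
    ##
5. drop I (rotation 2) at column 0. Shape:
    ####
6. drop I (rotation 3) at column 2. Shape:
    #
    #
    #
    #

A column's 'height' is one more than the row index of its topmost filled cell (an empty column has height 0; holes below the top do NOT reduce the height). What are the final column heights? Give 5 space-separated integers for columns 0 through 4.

Answer: 7 7 11 7 3

Derivation:
Drop 1: S rot3 at col 1 lands with bottom-row=0; cleared 0 line(s) (total 0); column heights now [0 3 2 0 0], max=3
Drop 2: Z rot3 at col 3 lands with bottom-row=0; cleared 0 line(s) (total 0); column heights now [0 3 2 2 3], max=3
Drop 3: T rot3 at col 1 lands with bottom-row=2; cleared 0 line(s) (total 0); column heights now [0 4 5 2 3], max=5
Drop 4: O rot1 at col 0 lands with bottom-row=4; cleared 0 line(s) (total 0); column heights now [6 6 5 2 3], max=6
Drop 5: I rot2 at col 0 lands with bottom-row=6; cleared 0 line(s) (total 0); column heights now [7 7 7 7 3], max=7
Drop 6: I rot3 at col 2 lands with bottom-row=7; cleared 0 line(s) (total 0); column heights now [7 7 11 7 3], max=11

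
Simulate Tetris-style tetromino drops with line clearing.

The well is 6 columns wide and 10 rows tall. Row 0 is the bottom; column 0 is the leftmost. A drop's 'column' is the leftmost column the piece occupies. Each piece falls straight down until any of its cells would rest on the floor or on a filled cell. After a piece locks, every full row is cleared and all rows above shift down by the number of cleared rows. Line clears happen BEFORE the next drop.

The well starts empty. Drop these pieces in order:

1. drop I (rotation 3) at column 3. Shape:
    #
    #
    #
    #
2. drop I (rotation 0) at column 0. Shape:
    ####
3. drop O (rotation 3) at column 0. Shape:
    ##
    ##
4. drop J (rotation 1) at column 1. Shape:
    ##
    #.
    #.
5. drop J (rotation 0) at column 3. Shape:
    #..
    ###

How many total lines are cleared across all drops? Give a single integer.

Drop 1: I rot3 at col 3 lands with bottom-row=0; cleared 0 line(s) (total 0); column heights now [0 0 0 4 0 0], max=4
Drop 2: I rot0 at col 0 lands with bottom-row=4; cleared 0 line(s) (total 0); column heights now [5 5 5 5 0 0], max=5
Drop 3: O rot3 at col 0 lands with bottom-row=5; cleared 0 line(s) (total 0); column heights now [7 7 5 5 0 0], max=7
Drop 4: J rot1 at col 1 lands with bottom-row=7; cleared 0 line(s) (total 0); column heights now [7 10 10 5 0 0], max=10
Drop 5: J rot0 at col 3 lands with bottom-row=5; cleared 0 line(s) (total 0); column heights now [7 10 10 7 6 6], max=10

Answer: 0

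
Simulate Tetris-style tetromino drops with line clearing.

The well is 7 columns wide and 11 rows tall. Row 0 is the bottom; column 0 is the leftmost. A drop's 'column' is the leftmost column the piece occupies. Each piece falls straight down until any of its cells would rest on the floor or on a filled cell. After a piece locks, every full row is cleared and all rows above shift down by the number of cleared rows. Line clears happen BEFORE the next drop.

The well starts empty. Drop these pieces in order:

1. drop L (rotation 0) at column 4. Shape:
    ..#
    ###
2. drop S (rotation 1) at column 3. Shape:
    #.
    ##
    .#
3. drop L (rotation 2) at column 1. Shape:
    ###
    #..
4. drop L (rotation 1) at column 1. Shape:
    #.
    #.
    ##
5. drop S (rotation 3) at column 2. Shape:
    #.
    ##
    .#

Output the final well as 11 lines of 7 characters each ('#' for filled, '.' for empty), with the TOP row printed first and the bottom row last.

Answer: .......
.......
.......
.##....
.###...
.###...
.###...
.#.#...
...##..
....#.#
....###

Derivation:
Drop 1: L rot0 at col 4 lands with bottom-row=0; cleared 0 line(s) (total 0); column heights now [0 0 0 0 1 1 2], max=2
Drop 2: S rot1 at col 3 lands with bottom-row=1; cleared 0 line(s) (total 0); column heights now [0 0 0 4 3 1 2], max=4
Drop 3: L rot2 at col 1 lands with bottom-row=3; cleared 0 line(s) (total 0); column heights now [0 5 5 5 3 1 2], max=5
Drop 4: L rot1 at col 1 lands with bottom-row=5; cleared 0 line(s) (total 0); column heights now [0 8 6 5 3 1 2], max=8
Drop 5: S rot3 at col 2 lands with bottom-row=5; cleared 0 line(s) (total 0); column heights now [0 8 8 7 3 1 2], max=8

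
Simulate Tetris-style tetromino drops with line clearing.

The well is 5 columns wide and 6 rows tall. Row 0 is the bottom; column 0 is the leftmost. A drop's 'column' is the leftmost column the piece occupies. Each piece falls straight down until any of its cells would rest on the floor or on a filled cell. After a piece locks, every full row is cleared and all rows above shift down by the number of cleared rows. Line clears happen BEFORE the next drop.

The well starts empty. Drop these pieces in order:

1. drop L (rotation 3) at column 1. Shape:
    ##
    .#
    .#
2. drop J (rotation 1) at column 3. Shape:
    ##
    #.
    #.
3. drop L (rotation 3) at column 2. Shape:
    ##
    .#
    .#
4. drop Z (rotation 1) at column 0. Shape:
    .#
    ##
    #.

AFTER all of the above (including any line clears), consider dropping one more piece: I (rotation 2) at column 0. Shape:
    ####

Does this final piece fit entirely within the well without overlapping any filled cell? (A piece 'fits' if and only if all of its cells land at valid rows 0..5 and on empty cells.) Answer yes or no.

Drop 1: L rot3 at col 1 lands with bottom-row=0; cleared 0 line(s) (total 0); column heights now [0 3 3 0 0], max=3
Drop 2: J rot1 at col 3 lands with bottom-row=0; cleared 0 line(s) (total 0); column heights now [0 3 3 3 3], max=3
Drop 3: L rot3 at col 2 lands with bottom-row=3; cleared 0 line(s) (total 0); column heights now [0 3 6 6 3], max=6
Drop 4: Z rot1 at col 0 lands with bottom-row=2; cleared 1 line(s) (total 1); column heights now [3 4 5 5 0], max=5
Test piece I rot2 at col 0 (width 4): heights before test = [3 4 5 5 0]; fits = True

Answer: yes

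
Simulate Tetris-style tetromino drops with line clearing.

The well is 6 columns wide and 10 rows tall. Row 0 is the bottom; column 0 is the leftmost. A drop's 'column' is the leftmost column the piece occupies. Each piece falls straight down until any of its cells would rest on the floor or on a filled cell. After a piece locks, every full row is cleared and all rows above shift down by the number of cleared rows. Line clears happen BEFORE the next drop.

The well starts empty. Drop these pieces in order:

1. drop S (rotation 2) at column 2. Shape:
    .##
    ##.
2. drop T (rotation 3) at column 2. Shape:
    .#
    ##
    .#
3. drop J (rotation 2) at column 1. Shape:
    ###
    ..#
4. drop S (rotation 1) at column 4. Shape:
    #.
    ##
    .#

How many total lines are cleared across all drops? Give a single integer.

Drop 1: S rot2 at col 2 lands with bottom-row=0; cleared 0 line(s) (total 0); column heights now [0 0 1 2 2 0], max=2
Drop 2: T rot3 at col 2 lands with bottom-row=2; cleared 0 line(s) (total 0); column heights now [0 0 4 5 2 0], max=5
Drop 3: J rot2 at col 1 lands with bottom-row=5; cleared 0 line(s) (total 0); column heights now [0 7 7 7 2 0], max=7
Drop 4: S rot1 at col 4 lands with bottom-row=1; cleared 0 line(s) (total 0); column heights now [0 7 7 7 4 3], max=7

Answer: 0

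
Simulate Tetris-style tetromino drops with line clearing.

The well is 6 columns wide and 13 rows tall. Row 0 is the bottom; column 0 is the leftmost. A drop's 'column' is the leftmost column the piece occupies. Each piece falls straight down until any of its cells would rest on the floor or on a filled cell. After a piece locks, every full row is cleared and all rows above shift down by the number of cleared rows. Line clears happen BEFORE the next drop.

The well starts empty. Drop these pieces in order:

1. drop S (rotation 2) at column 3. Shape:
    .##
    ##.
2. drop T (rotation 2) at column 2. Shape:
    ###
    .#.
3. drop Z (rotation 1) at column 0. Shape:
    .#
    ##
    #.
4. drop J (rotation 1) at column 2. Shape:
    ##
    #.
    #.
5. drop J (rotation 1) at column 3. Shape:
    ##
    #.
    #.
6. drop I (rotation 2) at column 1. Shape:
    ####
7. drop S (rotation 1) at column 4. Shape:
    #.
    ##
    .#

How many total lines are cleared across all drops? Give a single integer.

Answer: 0

Derivation:
Drop 1: S rot2 at col 3 lands with bottom-row=0; cleared 0 line(s) (total 0); column heights now [0 0 0 1 2 2], max=2
Drop 2: T rot2 at col 2 lands with bottom-row=1; cleared 0 line(s) (total 0); column heights now [0 0 3 3 3 2], max=3
Drop 3: Z rot1 at col 0 lands with bottom-row=0; cleared 0 line(s) (total 0); column heights now [2 3 3 3 3 2], max=3
Drop 4: J rot1 at col 2 lands with bottom-row=3; cleared 0 line(s) (total 0); column heights now [2 3 6 6 3 2], max=6
Drop 5: J rot1 at col 3 lands with bottom-row=6; cleared 0 line(s) (total 0); column heights now [2 3 6 9 9 2], max=9
Drop 6: I rot2 at col 1 lands with bottom-row=9; cleared 0 line(s) (total 0); column heights now [2 10 10 10 10 2], max=10
Drop 7: S rot1 at col 4 lands with bottom-row=9; cleared 0 line(s) (total 0); column heights now [2 10 10 10 12 11], max=12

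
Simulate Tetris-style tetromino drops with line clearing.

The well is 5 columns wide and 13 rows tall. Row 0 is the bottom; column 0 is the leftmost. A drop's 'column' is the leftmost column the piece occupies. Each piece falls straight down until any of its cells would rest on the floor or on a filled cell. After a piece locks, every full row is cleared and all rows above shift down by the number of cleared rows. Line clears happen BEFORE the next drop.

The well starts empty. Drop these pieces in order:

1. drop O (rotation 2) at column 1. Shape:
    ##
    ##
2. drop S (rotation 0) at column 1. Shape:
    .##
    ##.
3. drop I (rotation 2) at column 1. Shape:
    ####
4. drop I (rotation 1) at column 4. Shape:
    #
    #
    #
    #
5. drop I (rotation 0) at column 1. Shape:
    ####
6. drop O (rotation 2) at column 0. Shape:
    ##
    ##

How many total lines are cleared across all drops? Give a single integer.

Answer: 0

Derivation:
Drop 1: O rot2 at col 1 lands with bottom-row=0; cleared 0 line(s) (total 0); column heights now [0 2 2 0 0], max=2
Drop 2: S rot0 at col 1 lands with bottom-row=2; cleared 0 line(s) (total 0); column heights now [0 3 4 4 0], max=4
Drop 3: I rot2 at col 1 lands with bottom-row=4; cleared 0 line(s) (total 0); column heights now [0 5 5 5 5], max=5
Drop 4: I rot1 at col 4 lands with bottom-row=5; cleared 0 line(s) (total 0); column heights now [0 5 5 5 9], max=9
Drop 5: I rot0 at col 1 lands with bottom-row=9; cleared 0 line(s) (total 0); column heights now [0 10 10 10 10], max=10
Drop 6: O rot2 at col 0 lands with bottom-row=10; cleared 0 line(s) (total 0); column heights now [12 12 10 10 10], max=12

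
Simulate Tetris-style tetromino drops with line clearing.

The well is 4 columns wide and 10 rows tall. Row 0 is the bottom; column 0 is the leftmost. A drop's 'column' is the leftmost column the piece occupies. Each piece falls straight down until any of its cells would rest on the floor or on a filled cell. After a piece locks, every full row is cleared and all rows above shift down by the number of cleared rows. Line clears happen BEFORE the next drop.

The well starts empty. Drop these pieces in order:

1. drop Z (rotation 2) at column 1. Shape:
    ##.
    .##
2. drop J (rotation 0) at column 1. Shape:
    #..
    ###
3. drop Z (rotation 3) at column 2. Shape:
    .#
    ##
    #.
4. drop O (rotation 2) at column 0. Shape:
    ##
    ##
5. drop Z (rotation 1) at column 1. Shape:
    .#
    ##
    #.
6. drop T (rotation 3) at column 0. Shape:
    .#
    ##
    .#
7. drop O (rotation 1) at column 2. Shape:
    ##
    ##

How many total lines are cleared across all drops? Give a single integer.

Answer: 2

Derivation:
Drop 1: Z rot2 at col 1 lands with bottom-row=0; cleared 0 line(s) (total 0); column heights now [0 2 2 1], max=2
Drop 2: J rot0 at col 1 lands with bottom-row=2; cleared 0 line(s) (total 0); column heights now [0 4 3 3], max=4
Drop 3: Z rot3 at col 2 lands with bottom-row=3; cleared 0 line(s) (total 0); column heights now [0 4 5 6], max=6
Drop 4: O rot2 at col 0 lands with bottom-row=4; cleared 1 line(s) (total 1); column heights now [5 5 4 5], max=5
Drop 5: Z rot1 at col 1 lands with bottom-row=5; cleared 0 line(s) (total 1); column heights now [5 7 8 5], max=8
Drop 6: T rot3 at col 0 lands with bottom-row=7; cleared 0 line(s) (total 1); column heights now [9 10 8 5], max=10
Drop 7: O rot1 at col 2 lands with bottom-row=8; cleared 1 line(s) (total 2); column heights now [5 9 9 9], max=9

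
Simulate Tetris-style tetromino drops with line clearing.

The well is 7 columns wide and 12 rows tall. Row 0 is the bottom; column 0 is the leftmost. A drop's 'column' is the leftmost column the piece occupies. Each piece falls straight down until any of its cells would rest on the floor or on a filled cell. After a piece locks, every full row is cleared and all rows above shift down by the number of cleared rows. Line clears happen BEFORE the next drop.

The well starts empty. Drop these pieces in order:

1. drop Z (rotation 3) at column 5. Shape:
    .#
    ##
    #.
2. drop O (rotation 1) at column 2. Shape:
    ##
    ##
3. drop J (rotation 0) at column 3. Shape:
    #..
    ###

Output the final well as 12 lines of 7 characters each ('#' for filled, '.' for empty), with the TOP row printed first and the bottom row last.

Drop 1: Z rot3 at col 5 lands with bottom-row=0; cleared 0 line(s) (total 0); column heights now [0 0 0 0 0 2 3], max=3
Drop 2: O rot1 at col 2 lands with bottom-row=0; cleared 0 line(s) (total 0); column heights now [0 0 2 2 0 2 3], max=3
Drop 3: J rot0 at col 3 lands with bottom-row=2; cleared 0 line(s) (total 0); column heights now [0 0 2 4 3 3 3], max=4

Answer: .......
.......
.......
.......
.......
.......
.......
.......
...#...
...####
..##.##
..##.#.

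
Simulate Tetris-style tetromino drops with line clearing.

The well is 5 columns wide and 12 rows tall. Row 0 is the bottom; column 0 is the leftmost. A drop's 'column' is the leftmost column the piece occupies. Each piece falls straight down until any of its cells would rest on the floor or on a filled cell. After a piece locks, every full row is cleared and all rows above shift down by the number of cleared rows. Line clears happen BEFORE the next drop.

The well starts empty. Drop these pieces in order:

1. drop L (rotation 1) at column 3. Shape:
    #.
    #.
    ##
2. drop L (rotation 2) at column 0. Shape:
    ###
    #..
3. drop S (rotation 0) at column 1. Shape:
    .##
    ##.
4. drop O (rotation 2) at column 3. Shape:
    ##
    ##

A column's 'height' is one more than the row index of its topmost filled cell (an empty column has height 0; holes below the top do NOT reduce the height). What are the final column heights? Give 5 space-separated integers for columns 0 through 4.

Answer: 2 3 4 6 6

Derivation:
Drop 1: L rot1 at col 3 lands with bottom-row=0; cleared 0 line(s) (total 0); column heights now [0 0 0 3 1], max=3
Drop 2: L rot2 at col 0 lands with bottom-row=0; cleared 0 line(s) (total 0); column heights now [2 2 2 3 1], max=3
Drop 3: S rot0 at col 1 lands with bottom-row=2; cleared 0 line(s) (total 0); column heights now [2 3 4 4 1], max=4
Drop 4: O rot2 at col 3 lands with bottom-row=4; cleared 0 line(s) (total 0); column heights now [2 3 4 6 6], max=6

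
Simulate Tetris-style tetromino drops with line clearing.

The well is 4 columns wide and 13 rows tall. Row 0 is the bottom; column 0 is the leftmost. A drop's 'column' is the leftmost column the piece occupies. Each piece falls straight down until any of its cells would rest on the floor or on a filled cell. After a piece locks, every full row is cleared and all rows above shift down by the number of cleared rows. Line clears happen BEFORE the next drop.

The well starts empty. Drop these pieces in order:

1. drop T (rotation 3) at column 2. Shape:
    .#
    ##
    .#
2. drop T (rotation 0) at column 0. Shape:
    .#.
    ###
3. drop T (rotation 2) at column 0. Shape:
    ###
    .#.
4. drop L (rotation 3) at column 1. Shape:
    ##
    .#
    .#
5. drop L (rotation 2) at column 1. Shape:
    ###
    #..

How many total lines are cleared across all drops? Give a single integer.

Answer: 1

Derivation:
Drop 1: T rot3 at col 2 lands with bottom-row=0; cleared 0 line(s) (total 0); column heights now [0 0 2 3], max=3
Drop 2: T rot0 at col 0 lands with bottom-row=2; cleared 1 line(s) (total 1); column heights now [0 3 2 2], max=3
Drop 3: T rot2 at col 0 lands with bottom-row=3; cleared 0 line(s) (total 1); column heights now [5 5 5 2], max=5
Drop 4: L rot3 at col 1 lands with bottom-row=5; cleared 0 line(s) (total 1); column heights now [5 8 8 2], max=8
Drop 5: L rot2 at col 1 lands with bottom-row=8; cleared 0 line(s) (total 1); column heights now [5 10 10 10], max=10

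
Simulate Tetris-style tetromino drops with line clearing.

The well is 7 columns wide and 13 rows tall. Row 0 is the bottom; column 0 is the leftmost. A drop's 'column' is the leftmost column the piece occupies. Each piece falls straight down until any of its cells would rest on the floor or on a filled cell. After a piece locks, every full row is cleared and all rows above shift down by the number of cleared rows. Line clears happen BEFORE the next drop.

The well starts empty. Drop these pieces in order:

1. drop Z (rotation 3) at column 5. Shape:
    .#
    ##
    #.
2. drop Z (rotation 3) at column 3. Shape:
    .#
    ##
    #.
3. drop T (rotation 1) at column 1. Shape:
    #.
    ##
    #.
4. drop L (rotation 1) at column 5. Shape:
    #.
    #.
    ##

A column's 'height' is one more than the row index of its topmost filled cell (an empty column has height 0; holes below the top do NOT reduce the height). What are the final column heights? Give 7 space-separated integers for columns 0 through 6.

Drop 1: Z rot3 at col 5 lands with bottom-row=0; cleared 0 line(s) (total 0); column heights now [0 0 0 0 0 2 3], max=3
Drop 2: Z rot3 at col 3 lands with bottom-row=0; cleared 0 line(s) (total 0); column heights now [0 0 0 2 3 2 3], max=3
Drop 3: T rot1 at col 1 lands with bottom-row=0; cleared 0 line(s) (total 0); column heights now [0 3 2 2 3 2 3], max=3
Drop 4: L rot1 at col 5 lands with bottom-row=3; cleared 0 line(s) (total 0); column heights now [0 3 2 2 3 6 4], max=6

Answer: 0 3 2 2 3 6 4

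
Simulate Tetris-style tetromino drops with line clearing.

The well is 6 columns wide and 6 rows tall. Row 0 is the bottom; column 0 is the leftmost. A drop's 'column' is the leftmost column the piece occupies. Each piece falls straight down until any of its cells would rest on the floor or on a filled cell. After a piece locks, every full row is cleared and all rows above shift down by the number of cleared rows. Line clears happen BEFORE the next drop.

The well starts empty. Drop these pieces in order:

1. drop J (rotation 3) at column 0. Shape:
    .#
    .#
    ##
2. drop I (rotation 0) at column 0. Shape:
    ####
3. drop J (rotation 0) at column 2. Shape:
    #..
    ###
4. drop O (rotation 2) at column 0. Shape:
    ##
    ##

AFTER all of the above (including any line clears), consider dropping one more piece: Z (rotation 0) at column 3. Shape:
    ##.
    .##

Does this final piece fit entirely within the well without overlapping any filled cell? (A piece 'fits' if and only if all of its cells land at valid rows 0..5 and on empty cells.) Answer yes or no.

Drop 1: J rot3 at col 0 lands with bottom-row=0; cleared 0 line(s) (total 0); column heights now [1 3 0 0 0 0], max=3
Drop 2: I rot0 at col 0 lands with bottom-row=3; cleared 0 line(s) (total 0); column heights now [4 4 4 4 0 0], max=4
Drop 3: J rot0 at col 2 lands with bottom-row=4; cleared 0 line(s) (total 0); column heights now [4 4 6 5 5 0], max=6
Drop 4: O rot2 at col 0 lands with bottom-row=4; cleared 0 line(s) (total 0); column heights now [6 6 6 5 5 0], max=6
Test piece Z rot0 at col 3 (width 3): heights before test = [6 6 6 5 5 0]; fits = False

Answer: no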